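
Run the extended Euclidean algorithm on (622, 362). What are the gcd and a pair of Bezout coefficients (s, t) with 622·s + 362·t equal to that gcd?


Euclidean algorithm on (622, 362) — divide until remainder is 0:
  622 = 1 · 362 + 260
  362 = 1 · 260 + 102
  260 = 2 · 102 + 56
  102 = 1 · 56 + 46
  56 = 1 · 46 + 10
  46 = 4 · 10 + 6
  10 = 1 · 6 + 4
  6 = 1 · 4 + 2
  4 = 2 · 2 + 0
gcd(622, 362) = 2.
Track Bezout coefficients alongside the remainders: start with r₀ = 622 = a·1 + b·0 (s = 1, t = 0) and r₁ = 362 = a·0 + b·1 (s = 0, t = 1); each new remainder r_{k+1} = r_{k-1} − q_k·r_k inherits s_{k+1} = s_{k-1} − q_k·s_k, t_{k+1} = t_{k-1} − q_k·t_k, so r_k = a·s_k + b·t_k at every step:
  q = 1: r = 260, s = 1 − 1·0 = 1, t = 0 − 1·1 = -1  (check: 622·1 + 362·(-1) = 260)
  q = 1: r = 102, s = 0 − 1·1 = -1, t = 1 − 1·(-1) = 2  (check: 622·(-1) + 362·2 = 102)
  q = 2: r = 56, s = 1 − 2·(-1) = 3, t = -1 − 2·2 = -5  (check: 622·3 + 362·(-5) = 56)
  q = 1: r = 46, s = -1 − 1·3 = -4, t = 2 − 1·(-5) = 7  (check: 622·(-4) + 362·7 = 46)
  q = 1: r = 10, s = 3 − 1·(-4) = 7, t = -5 − 1·7 = -12  (check: 622·7 + 362·(-12) = 10)
  q = 4: r = 6, s = -4 − 4·7 = -32, t = 7 − 4·(-12) = 55  (check: 622·(-32) + 362·55 = 6)
  q = 1: r = 4, s = 7 − 1·(-32) = 39, t = -12 − 1·55 = -67  (check: 622·39 + 362·(-67) = 4)
  q = 1: r = 2, s = -32 − 1·39 = -71, t = 55 − 1·(-67) = 122  (check: 622·(-71) + 362·122 = 2)
The row with r = 2 (the gcd) gives the Bezout coefficients s = -71, t = 122.
Result: 622 · (-71) + 362 · (122) = 2.

gcd(622, 362) = 2; s = -71, t = 122 (check: 622·(-71) + 362·122 = 2).


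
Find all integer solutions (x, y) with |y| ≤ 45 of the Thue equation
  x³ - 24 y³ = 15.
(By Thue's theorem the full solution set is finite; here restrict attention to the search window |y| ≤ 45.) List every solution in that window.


The equation is x³ - 24y³ = 15. For fixed y, x³ = 24·y³ + 15, so a solution requires the RHS to be a perfect cube.
Strategy: iterate y from -45 to 45, compute RHS = 24·y³ + 15, and check whether it is a (positive or negative) perfect cube.
Check small values of y:
  y = 0: RHS = 15 is not a perfect cube.
  y = 1: RHS = 39 is not a perfect cube.
  y = -1: RHS = -9 is not a perfect cube.
  y = 2: RHS = 207 is not a perfect cube.
  y = -2: RHS = -177 is not a perfect cube.
  y = 3: RHS = 663 is not a perfect cube.
  y = -3: RHS = -633 is not a perfect cube.
Continuing the search up to |y| = 45 finds no solutions either.
No (x, y) in the scanned range satisfies the equation.

No integer solutions with |y| ≤ 45.


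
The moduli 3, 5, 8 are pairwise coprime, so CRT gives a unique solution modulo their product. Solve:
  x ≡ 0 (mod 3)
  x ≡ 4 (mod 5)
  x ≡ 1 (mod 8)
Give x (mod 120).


Moduli 3, 5, 8 are pairwise coprime; by CRT there is a unique solution modulo M = 3 · 5 · 8 = 120.
Solve pairwise, accumulating the modulus:
  Start with x ≡ 0 (mod 3).
  Combine with x ≡ 4 (mod 5): since gcd(3, 5) = 1, we get a unique residue mod 15.
    Write x = 0 + 3·t and substitute into x ≡ 4 (mod 5): 3·t ≡ 4 − 0 = 4 (mod 5).
    The inverse of 3 mod 5 is 2 (since 3·2 = 6 = 1·5 + 1), so t ≡ 2·4 = 8 ≡ 3 (mod 5).
    Then x = 0 + 3·3 = 9, valid modulo lcm(3, 5) = 15: x ≡ 9 (mod 15).
  Combine with x ≡ 1 (mod 8): since gcd(15, 8) = 1, we get a unique residue mod 120.
    Write x = 9 + 15·t and substitute into x ≡ 1 (mod 8): 15·t ≡ 1 − 9 = -8 (mod 8).
    Reduce coefficients mod 8: 7·t ≡ 0 (mod 8).
    The inverse of 7 mod 8 is 7 (since 7·7 = 49 = 6·8 + 1), so t ≡ 7·0 = 0 ≡ 0 (mod 8).
    Then x = 9 + 15·0 = 9, valid modulo lcm(15, 8) = 120: x ≡ 9 (mod 120).
Verify: 9 mod 3 = 0 ✓, 9 mod 5 = 4 ✓, 9 mod 8 = 1 ✓.

x ≡ 9 (mod 120).


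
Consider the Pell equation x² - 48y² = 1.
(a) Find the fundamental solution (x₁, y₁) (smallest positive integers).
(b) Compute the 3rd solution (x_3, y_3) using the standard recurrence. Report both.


Step 1: Find the fundamental solution (x₁, y₁) of x² - 48y² = 1.
  Expand √48 as a continued fraction. a₀ = ⌊√48⌋ = 6; iterate m_{k+1} = d_k·a_k − m_k, d_{k+1} = (48 − m_{k+1}²)/d_k, a_{k+1} = ⌊(a₀ + m_{k+1})/d_{k+1}⌋ (starting m₀ = 0, d₀ = 1), with convergents p_k = a_k·p_{k-1} + p_{k-2}, q_k = a_k·q_{k-1} + q_{k-2} (p₋₁ = 1, q₋₁ = 0):
  k = 0: a₀ = 6; p₀/q₀ = 6/1; p₀² − 48·q₀² = 36 − 48 = -12.
  k = 1: m = 6, d = 12, a = ⌊(6 + 6)/12⌋ = 1; p/q = (1·6 + 1)/(1·1 + 0) = 7/1; p² − 48·q² = 49 − 48 = 1.
  The first convergent with p² − 48·q² = 1 gives the fundamental solution (x₁, y₁) = (7, 1).
Step 2: Apply the recurrence (x_{n+1}, y_{n+1}) = (x₁x_n + 48y₁y_n, x₁y_n + y₁x_n) repeatedly.
  From (x_1, y_1) = (7, 1): x_2 = 7·7 + 48·1·1 = 97; y_2 = 7·1 + 1·7 = 14.
  From (x_2, y_2) = (97, 14): x_3 = 7·97 + 48·1·14 = 1351; y_3 = 7·14 + 1·97 = 195.
Step 3: Verify x_3² - 48·y_3² = 1825201 - 1825200 = 1 (should be 1). ✓

(x_1, y_1) = (7, 1); (x_3, y_3) = (1351, 195).


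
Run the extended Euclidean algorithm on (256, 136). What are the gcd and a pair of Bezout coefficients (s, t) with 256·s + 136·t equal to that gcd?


Euclidean algorithm on (256, 136) — divide until remainder is 0:
  256 = 1 · 136 + 120
  136 = 1 · 120 + 16
  120 = 7 · 16 + 8
  16 = 2 · 8 + 0
gcd(256, 136) = 8.
Track Bezout coefficients alongside the remainders: start with r₀ = 256 = a·1 + b·0 (s = 1, t = 0) and r₁ = 136 = a·0 + b·1 (s = 0, t = 1); each new remainder r_{k+1} = r_{k-1} − q_k·r_k inherits s_{k+1} = s_{k-1} − q_k·s_k, t_{k+1} = t_{k-1} − q_k·t_k, so r_k = a·s_k + b·t_k at every step:
  q = 1: r = 120, s = 1 − 1·0 = 1, t = 0 − 1·1 = -1  (check: 256·1 + 136·(-1) = 120)
  q = 1: r = 16, s = 0 − 1·1 = -1, t = 1 − 1·(-1) = 2  (check: 256·(-1) + 136·2 = 16)
  q = 7: r = 8, s = 1 − 7·(-1) = 8, t = -1 − 7·2 = -15  (check: 256·8 + 136·(-15) = 8)
The row with r = 8 (the gcd) gives the Bezout coefficients s = 8, t = -15.
Result: 256 · (8) + 136 · (-15) = 8.

gcd(256, 136) = 8; s = 8, t = -15 (check: 256·8 + 136·(-15) = 8).


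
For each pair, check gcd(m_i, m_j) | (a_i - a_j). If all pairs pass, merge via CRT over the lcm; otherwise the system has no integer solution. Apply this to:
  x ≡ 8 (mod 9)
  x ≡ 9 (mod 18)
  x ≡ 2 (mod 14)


Moduli 9, 18, 14 are not pairwise coprime, so CRT works modulo lcm(m_i) when all pairwise compatibility conditions hold.
Pairwise compatibility: gcd(m_i, m_j) must divide a_i - a_j for every pair.
Merge one congruence at a time:
  Start: x ≡ 8 (mod 9).
  Combine with x ≡ 9 (mod 18): gcd(9, 18) = 9, and 9 - 8 = 1 is NOT divisible by 9.
    ⇒ system is inconsistent (no integer solution).

No solution (the system is inconsistent).


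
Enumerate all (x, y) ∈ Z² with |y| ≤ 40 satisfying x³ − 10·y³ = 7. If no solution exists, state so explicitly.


The equation is x³ - 10y³ = 7. For fixed y, x³ = 10·y³ + 7, so a solution requires the RHS to be a perfect cube.
Strategy: iterate y from -40 to 40, compute RHS = 10·y³ + 7, and check whether it is a (positive or negative) perfect cube.
Check small values of y:
  y = 0: RHS = 7 is not a perfect cube.
  y = 1: RHS = 17 is not a perfect cube.
  y = -1: RHS = -3 is not a perfect cube.
  y = 2: RHS = 87 is not a perfect cube.
  y = -2: RHS = -73 is not a perfect cube.
  y = 3: RHS = 277 is not a perfect cube.
  y = -3: RHS = -263 is not a perfect cube.
Continuing the search up to |y| = 40 finds no solutions either.
No (x, y) in the scanned range satisfies the equation.

No integer solutions with |y| ≤ 40.


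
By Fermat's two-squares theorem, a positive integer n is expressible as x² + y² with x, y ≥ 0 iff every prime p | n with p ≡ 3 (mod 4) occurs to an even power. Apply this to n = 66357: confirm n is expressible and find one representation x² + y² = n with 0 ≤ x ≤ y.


Step 1: Factor n = 66357 = 3^2 · 73 · 101.
Step 2: Check the mod-4 condition on each prime factor: 3 ≡ 3 (mod 4), exponent 2 (must be even); 73 ≡ 1 (mod 4), exponent 1; 101 ≡ 1 (mod 4), exponent 1.
All primes ≡ 3 (mod 4) appear to even exponent (or don't appear), so by the two-squares theorem n IS expressible as a sum of two squares.
Step 3: Build a representation. Group n = k² · m with k = 3 and m = 73 · 101 = 7373 (a product of primes ≡ 1 (mod 4)); a representation of m scales to one of n via (k·x)² + (k·y)² = k²(x² + y²). Each prime p ≡ 1 (mod 4) is itself a sum of two squares; find a² by testing p − a² for a perfect square:
  73: 73 − 1² = 72, 73 − 2² = 69, 73 − 3² = 64 = 8² ⇒ 73 = 3² + 8².
  101: 101 − 1² = 100 = 10² ⇒ 101 = 1² + 10².
  Combine using the Brahmagupta–Fibonacci identity (a² + b²)(c² + d²) = (ac − bd)² + (ad + bc)² = (ac + bd)² + (ad − bc)²:
  73 · 101 = 7373: from (3² + 8²)(1² + 10²), take (3·1 − 8·10, 3·10 + 8·1) = (3 − 80, 30 + 8) = (-77, 38); dropping signs (only squares matter) gives (77, 38); check 77² + 38² = 5929 + 1444 = 7373 ✓.
  Scale by k = 3: (3·77, 3·38) = (231, 114).
Step 4: Order so x ≤ y and verify: 114² + 231² = 12996 + 53361 = 66357 = n. ✓

n = 66357 = 114² + 231² (one valid representation with x ≤ y).


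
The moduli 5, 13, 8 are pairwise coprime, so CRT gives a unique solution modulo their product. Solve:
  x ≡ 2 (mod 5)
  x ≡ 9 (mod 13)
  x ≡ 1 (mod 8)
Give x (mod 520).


Moduli 5, 13, 8 are pairwise coprime; by CRT there is a unique solution modulo M = 5 · 13 · 8 = 520.
Solve pairwise, accumulating the modulus:
  Start with x ≡ 2 (mod 5).
  Combine with x ≡ 9 (mod 13): since gcd(5, 13) = 1, we get a unique residue mod 65.
    Write x = 2 + 5·t and substitute into x ≡ 9 (mod 13): 5·t ≡ 9 − 2 = 7 (mod 13).
    The inverse of 5 mod 13 is 8 (since 5·8 = 40 = 3·13 + 1), so t ≡ 8·7 = 56 ≡ 4 (mod 13).
    Then x = 2 + 5·4 = 22, valid modulo lcm(5, 13) = 65: x ≡ 22 (mod 65).
  Combine with x ≡ 1 (mod 8): since gcd(65, 8) = 1, we get a unique residue mod 520.
    Write x = 22 + 65·t and substitute into x ≡ 1 (mod 8): 65·t ≡ 1 − 22 = -21 (mod 8).
    Reduce coefficients mod 8: 1·t ≡ 3 (mod 8).
    So t ≡ 3 (mod 8).
    Then x = 22 + 65·3 = 217, valid modulo lcm(65, 8) = 520: x ≡ 217 (mod 520).
Verify: 217 mod 5 = 2 ✓, 217 mod 13 = 9 ✓, 217 mod 8 = 1 ✓.

x ≡ 217 (mod 520).


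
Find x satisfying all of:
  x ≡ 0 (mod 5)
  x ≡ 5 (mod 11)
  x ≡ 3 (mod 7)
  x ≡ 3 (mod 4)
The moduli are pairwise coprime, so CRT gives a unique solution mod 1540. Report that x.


Product of moduli M = 5 · 11 · 7 · 4 = 1540.
Merge one congruence at a time:
  Start: x ≡ 0 (mod 5).
  Combine with x ≡ 5 (mod 11); new modulus lcm = 55.
    Write x = 0 + 5·t and substitute into x ≡ 5 (mod 11): 5·t ≡ 5 − 0 = 5 (mod 11).
    The inverse of 5 mod 11 is 9 (since 5·9 = 45 = 4·11 + 1), so t ≡ 9·5 = 45 ≡ 1 (mod 11).
    Then x = 0 + 5·1 = 5, valid modulo lcm(5, 11) = 55: x ≡ 5 (mod 55).
  Combine with x ≡ 3 (mod 7); new modulus lcm = 385.
    Write x = 5 + 55·t and substitute into x ≡ 3 (mod 7): 55·t ≡ 3 − 5 = -2 (mod 7).
    Reduce coefficients mod 7: 6·t ≡ 5 (mod 7).
    The inverse of 6 mod 7 is 6 (since 6·6 = 36 = 5·7 + 1), so t ≡ 6·5 = 30 ≡ 2 (mod 7).
    Then x = 5 + 55·2 = 115, valid modulo lcm(55, 7) = 385: x ≡ 115 (mod 385).
  Combine with x ≡ 3 (mod 4); new modulus lcm = 1540.
    Write x = 115 + 385·t and substitute into x ≡ 3 (mod 4): 385·t ≡ 3 − 115 = -112 (mod 4).
    Reduce coefficients mod 4: 1·t ≡ 0 (mod 4).
    So t ≡ 0 (mod 4).
    Then x = 115 + 385·0 = 115, valid modulo lcm(385, 4) = 1540: x ≡ 115 (mod 1540).
Verify against each original: 115 mod 5 = 0, 115 mod 11 = 5, 115 mod 7 = 3, 115 mod 4 = 3.

x ≡ 115 (mod 1540).


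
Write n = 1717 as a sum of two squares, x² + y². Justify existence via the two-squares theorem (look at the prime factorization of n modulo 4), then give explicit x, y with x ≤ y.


Step 1: Factor n = 1717 = 17 · 101.
Step 2: Check the mod-4 condition on each prime factor: 17 ≡ 1 (mod 4), exponent 1; 101 ≡ 1 (mod 4), exponent 1.
All primes ≡ 3 (mod 4) appear to even exponent (or don't appear), so by the two-squares theorem n IS expressible as a sum of two squares.
Step 3: Build a representation. Here n = 17 · 101 is a product of primes ≡ 1 (mod 4). Each prime p ≡ 1 (mod 4) is itself a sum of two squares; find a² by testing p − a² for a perfect square:
  17: 17 − 1² = 16 = 4² ⇒ 17 = 1² + 4².
  101: 101 − 1² = 100 = 10² ⇒ 101 = 1² + 10².
  Combine using the Brahmagupta–Fibonacci identity (a² + b²)(c² + d²) = (ac − bd)² + (ad + bc)² = (ac + bd)² + (ad − bc)²:
  17 · 101 = 1717: from (1² + 4²)(1² + 10²), take (1·1 − 4·10, 1·10 + 4·1) = (1 − 40, 10 + 4) = (-39, 14); dropping signs (only squares matter) gives (39, 14); check 39² + 14² = 1521 + 196 = 1717 ✓.
Step 4: Order so x ≤ y and verify: 14² + 39² = 196 + 1521 = 1717 = n. ✓

n = 1717 = 14² + 39² (one valid representation with x ≤ y).


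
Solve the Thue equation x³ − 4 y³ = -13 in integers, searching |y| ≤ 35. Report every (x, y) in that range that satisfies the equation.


The equation is x³ - 4y³ = -13. For fixed y, x³ = 4·y³ − 13, so a solution requires the RHS to be a perfect cube.
Strategy: iterate y from -35 to 35, compute RHS = 4·y³ − 13, and check whether it is a (positive or negative) perfect cube.
Check small values of y:
  y = 0: RHS = -13 is not a perfect cube.
  y = 1: RHS = -9 is not a perfect cube.
  y = -1: RHS = -17 is not a perfect cube.
  y = 2: RHS = 19 is not a perfect cube.
  y = -2: RHS = -45 is not a perfect cube.
  y = 3: RHS = 95 is not a perfect cube.
  y = -3: RHS = -121 is not a perfect cube.
Continuing the search up to |y| = 35 finds no solutions either.
No (x, y) in the scanned range satisfies the equation.

No integer solutions with |y| ≤ 35.


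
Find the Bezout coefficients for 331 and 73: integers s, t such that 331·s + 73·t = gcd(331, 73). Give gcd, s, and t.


Euclidean algorithm on (331, 73) — divide until remainder is 0:
  331 = 4 · 73 + 39
  73 = 1 · 39 + 34
  39 = 1 · 34 + 5
  34 = 6 · 5 + 4
  5 = 1 · 4 + 1
  4 = 4 · 1 + 0
gcd(331, 73) = 1.
Track Bezout coefficients alongside the remainders: start with r₀ = 331 = a·1 + b·0 (s = 1, t = 0) and r₁ = 73 = a·0 + b·1 (s = 0, t = 1); each new remainder r_{k+1} = r_{k-1} − q_k·r_k inherits s_{k+1} = s_{k-1} − q_k·s_k, t_{k+1} = t_{k-1} − q_k·t_k, so r_k = a·s_k + b·t_k at every step:
  q = 4: r = 39, s = 1 − 4·0 = 1, t = 0 − 4·1 = -4  (check: 331·1 + 73·(-4) = 39)
  q = 1: r = 34, s = 0 − 1·1 = -1, t = 1 − 1·(-4) = 5  (check: 331·(-1) + 73·5 = 34)
  q = 1: r = 5, s = 1 − 1·(-1) = 2, t = -4 − 1·5 = -9  (check: 331·2 + 73·(-9) = 5)
  q = 6: r = 4, s = -1 − 6·2 = -13, t = 5 − 6·(-9) = 59  (check: 331·(-13) + 73·59 = 4)
  q = 1: r = 1, s = 2 − 1·(-13) = 15, t = -9 − 1·59 = -68  (check: 331·15 + 73·(-68) = 1)
The row with r = 1 (the gcd) gives the Bezout coefficients s = 15, t = -68.
Result: 331 · (15) + 73 · (-68) = 1.

gcd(331, 73) = 1; s = 15, t = -68 (check: 331·15 + 73·(-68) = 1).


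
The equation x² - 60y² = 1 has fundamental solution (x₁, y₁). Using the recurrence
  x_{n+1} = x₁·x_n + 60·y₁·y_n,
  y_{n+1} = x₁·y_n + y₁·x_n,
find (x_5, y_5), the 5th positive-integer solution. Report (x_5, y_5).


Step 1: Find the fundamental solution (x₁, y₁) of x² - 60y² = 1.
  Expand √60 as a continued fraction. a₀ = ⌊√60⌋ = 7; iterate m_{k+1} = d_k·a_k − m_k, d_{k+1} = (60 − m_{k+1}²)/d_k, a_{k+1} = ⌊(a₀ + m_{k+1})/d_{k+1}⌋ (starting m₀ = 0, d₀ = 1), with convergents p_k = a_k·p_{k-1} + p_{k-2}, q_k = a_k·q_{k-1} + q_{k-2} (p₋₁ = 1, q₋₁ = 0):
  k = 0: a₀ = 7; p₀/q₀ = 7/1; p₀² − 60·q₀² = 49 − 60 = -11.
  k = 1: m = 7, d = 11, a = ⌊(7 + 7)/11⌋ = 1; p/q = (1·7 + 1)/(1·1 + 0) = 8/1; p² − 60·q² = 64 − 60 = 4.
  k = 2: m = 4, d = 4, a = ⌊(7 + 4)/4⌋ = 2; p/q = (2·8 + 7)/(2·1 + 1) = 23/3; p² − 60·q² = 529 − 540 = -11.
  k = 3: m = 4, d = 11, a = ⌊(7 + 4)/11⌋ = 1; p/q = (1·23 + 8)/(1·3 + 1) = 31/4; p² − 60·q² = 961 − 960 = 1.
  The first convergent with p² − 60·q² = 1 gives the fundamental solution (x₁, y₁) = (31, 4).
Step 2: Apply the recurrence (x_{n+1}, y_{n+1}) = (x₁x_n + 60y₁y_n, x₁y_n + y₁x_n) repeatedly.
  From (x_1, y_1) = (31, 4): x_2 = 31·31 + 60·4·4 = 1921; y_2 = 31·4 + 4·31 = 248.
  From (x_2, y_2) = (1921, 248): x_3 = 31·1921 + 60·4·248 = 119071; y_3 = 31·248 + 4·1921 = 15372.
  From (x_3, y_3) = (119071, 15372): x_4 = 31·119071 + 60·4·15372 = 7380481; y_4 = 31·15372 + 4·119071 = 952816.
  From (x_4, y_4) = (7380481, 952816): x_5 = 31·7380481 + 60·4·952816 = 457470751; y_5 = 31·952816 + 4·7380481 = 59059220.
Step 3: Verify x_5² - 60·y_5² = 209279488020504001 - 209279488020504000 = 1 (should be 1). ✓

(x_1, y_1) = (31, 4); (x_5, y_5) = (457470751, 59059220).


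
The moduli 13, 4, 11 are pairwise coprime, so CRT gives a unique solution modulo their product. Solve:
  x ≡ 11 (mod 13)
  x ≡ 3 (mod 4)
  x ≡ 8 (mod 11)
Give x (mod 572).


Moduli 13, 4, 11 are pairwise coprime; by CRT there is a unique solution modulo M = 13 · 4 · 11 = 572.
Solve pairwise, accumulating the modulus:
  Start with x ≡ 11 (mod 13).
  Combine with x ≡ 3 (mod 4): since gcd(13, 4) = 1, we get a unique residue mod 52.
    Write x = 11 + 13·t and substitute into x ≡ 3 (mod 4): 13·t ≡ 3 − 11 = -8 (mod 4).
    Reduce coefficients mod 4: 1·t ≡ 0 (mod 4).
    So t ≡ 0 (mod 4).
    Then x = 11 + 13·0 = 11, valid modulo lcm(13, 4) = 52: x ≡ 11 (mod 52).
  Combine with x ≡ 8 (mod 11): since gcd(52, 11) = 1, we get a unique residue mod 572.
    Write x = 11 + 52·t and substitute into x ≡ 8 (mod 11): 52·t ≡ 8 − 11 = -3 (mod 11).
    Reduce coefficients mod 11: 8·t ≡ 8 (mod 11).
    The inverse of 8 mod 11 is 7 (since 8·7 = 56 = 5·11 + 1), so t ≡ 7·8 = 56 ≡ 1 (mod 11).
    Then x = 11 + 52·1 = 63, valid modulo lcm(52, 11) = 572: x ≡ 63 (mod 572).
Verify: 63 mod 13 = 11 ✓, 63 mod 4 = 3 ✓, 63 mod 11 = 8 ✓.

x ≡ 63 (mod 572).


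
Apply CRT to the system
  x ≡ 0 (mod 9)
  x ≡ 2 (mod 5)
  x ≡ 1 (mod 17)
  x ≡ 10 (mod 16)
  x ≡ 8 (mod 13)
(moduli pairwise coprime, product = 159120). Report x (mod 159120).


Product of moduli M = 9 · 5 · 17 · 16 · 13 = 159120.
Merge one congruence at a time:
  Start: x ≡ 0 (mod 9).
  Combine with x ≡ 2 (mod 5); new modulus lcm = 45.
    Write x = 0 + 9·t and substitute into x ≡ 2 (mod 5): 9·t ≡ 2 − 0 = 2 (mod 5).
    Reduce coefficients mod 5: 4·t ≡ 2 (mod 5).
    The inverse of 4 mod 5 is 4 (since 4·4 = 16 = 3·5 + 1), so t ≡ 4·2 = 8 ≡ 3 (mod 5).
    Then x = 0 + 9·3 = 27, valid modulo lcm(9, 5) = 45: x ≡ 27 (mod 45).
  Combine with x ≡ 1 (mod 17); new modulus lcm = 765.
    Write x = 27 + 45·t and substitute into x ≡ 1 (mod 17): 45·t ≡ 1 − 27 = -26 (mod 17).
    Reduce coefficients mod 17: 11·t ≡ 8 (mod 17).
    The inverse of 11 mod 17 is 14 (since 11·14 = 154 = 9·17 + 1), so t ≡ 14·8 = 112 ≡ 10 (mod 17).
    Then x = 27 + 45·10 = 477, valid modulo lcm(45, 17) = 765: x ≡ 477 (mod 765).
  Combine with x ≡ 10 (mod 16); new modulus lcm = 12240.
    Write x = 477 + 765·t and substitute into x ≡ 10 (mod 16): 765·t ≡ 10 − 477 = -467 (mod 16).
    Reduce coefficients mod 16: 13·t ≡ 13 (mod 16).
    The inverse of 13 mod 16 is 5 (since 13·5 = 65 = 4·16 + 1), so t ≡ 5·13 = 65 ≡ 1 (mod 16).
    Then x = 477 + 765·1 = 1242, valid modulo lcm(765, 16) = 12240: x ≡ 1242 (mod 12240).
  Combine with x ≡ 8 (mod 13); new modulus lcm = 159120.
    Write x = 1242 + 12240·t and substitute into x ≡ 8 (mod 13): 12240·t ≡ 8 − 1242 = -1234 (mod 13).
    Reduce coefficients mod 13: 7·t ≡ 1 (mod 13).
    The inverse of 7 mod 13 is 2 (since 7·2 = 14 = 1·13 + 1), so t ≡ 2·1 = 2 ≡ 2 (mod 13).
    Then x = 1242 + 12240·2 = 25722, valid modulo lcm(12240, 13) = 159120: x ≡ 25722 (mod 159120).
Verify against each original: 25722 mod 9 = 0, 25722 mod 5 = 2, 25722 mod 17 = 1, 25722 mod 16 = 10, 25722 mod 13 = 8.

x ≡ 25722 (mod 159120).


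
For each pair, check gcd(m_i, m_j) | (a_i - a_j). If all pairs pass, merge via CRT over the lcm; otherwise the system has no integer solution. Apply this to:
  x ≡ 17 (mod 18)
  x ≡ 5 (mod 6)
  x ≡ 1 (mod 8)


Moduli 18, 6, 8 are not pairwise coprime, so CRT works modulo lcm(m_i) when all pairwise compatibility conditions hold.
Pairwise compatibility: gcd(m_i, m_j) must divide a_i - a_j for every pair.
Merge one congruence at a time:
  Start: x ≡ 17 (mod 18).
  Combine with x ≡ 5 (mod 6): gcd(18, 6) = 6; 5 - 17 = -12, which IS divisible by 6, so compatible.
    Write x = 17 + 18·t and substitute into x ≡ 5 (mod 6): 18·t ≡ 5 − 17 = -12 (mod 6).
    Divide the congruence (and modulus) by g = 6: 3·t ≡ -2 (mod 1).
    Modulo 1 every t works; take t = 0.
    Then x = 17 + 18·0 = 17, valid modulo lcm(18, 6) = 18: x ≡ 17 (mod 18).
  Combine with x ≡ 1 (mod 8): gcd(18, 8) = 2; 1 - 17 = -16, which IS divisible by 2, so compatible.
    Write x = 17 + 18·t and substitute into x ≡ 1 (mod 8): 18·t ≡ 1 − 17 = -16 (mod 8).
    Divide the congruence (and modulus) by g = 2: 9·t ≡ -8 (mod 4).
    Reduce coefficients mod 4: 1·t ≡ 0 (mod 4).
    So t ≡ 0 (mod 4).
    Then x = 17 + 18·0 = 17, valid modulo lcm(18, 8) = 72: x ≡ 17 (mod 72).
Verify: 17 mod 18 = 17, 17 mod 6 = 5, 17 mod 8 = 1.

x ≡ 17 (mod 72).


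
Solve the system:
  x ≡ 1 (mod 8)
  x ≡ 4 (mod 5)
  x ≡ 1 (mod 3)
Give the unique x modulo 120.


Moduli 8, 5, 3 are pairwise coprime; by CRT there is a unique solution modulo M = 8 · 5 · 3 = 120.
Solve pairwise, accumulating the modulus:
  Start with x ≡ 1 (mod 8).
  Combine with x ≡ 4 (mod 5): since gcd(8, 5) = 1, we get a unique residue mod 40.
    Write x = 1 + 8·t and substitute into x ≡ 4 (mod 5): 8·t ≡ 4 − 1 = 3 (mod 5).
    Reduce coefficients mod 5: 3·t ≡ 3 (mod 5).
    The inverse of 3 mod 5 is 2 (since 3·2 = 6 = 1·5 + 1), so t ≡ 2·3 = 6 ≡ 1 (mod 5).
    Then x = 1 + 8·1 = 9, valid modulo lcm(8, 5) = 40: x ≡ 9 (mod 40).
  Combine with x ≡ 1 (mod 3): since gcd(40, 3) = 1, we get a unique residue mod 120.
    Write x = 9 + 40·t and substitute into x ≡ 1 (mod 3): 40·t ≡ 1 − 9 = -8 (mod 3).
    Reduce coefficients mod 3: 1·t ≡ 1 (mod 3).
    So t ≡ 1 (mod 3).
    Then x = 9 + 40·1 = 49, valid modulo lcm(40, 3) = 120: x ≡ 49 (mod 120).
Verify: 49 mod 8 = 1 ✓, 49 mod 5 = 4 ✓, 49 mod 3 = 1 ✓.

x ≡ 49 (mod 120).


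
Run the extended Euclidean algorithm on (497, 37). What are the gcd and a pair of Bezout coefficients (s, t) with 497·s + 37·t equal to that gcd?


Euclidean algorithm on (497, 37) — divide until remainder is 0:
  497 = 13 · 37 + 16
  37 = 2 · 16 + 5
  16 = 3 · 5 + 1
  5 = 5 · 1 + 0
gcd(497, 37) = 1.
Track Bezout coefficients alongside the remainders: start with r₀ = 497 = a·1 + b·0 (s = 1, t = 0) and r₁ = 37 = a·0 + b·1 (s = 0, t = 1); each new remainder r_{k+1} = r_{k-1} − q_k·r_k inherits s_{k+1} = s_{k-1} − q_k·s_k, t_{k+1} = t_{k-1} − q_k·t_k, so r_k = a·s_k + b·t_k at every step:
  q = 13: r = 16, s = 1 − 13·0 = 1, t = 0 − 13·1 = -13  (check: 497·1 + 37·(-13) = 16)
  q = 2: r = 5, s = 0 − 2·1 = -2, t = 1 − 2·(-13) = 27  (check: 497·(-2) + 37·27 = 5)
  q = 3: r = 1, s = 1 − 3·(-2) = 7, t = -13 − 3·27 = -94  (check: 497·7 + 37·(-94) = 1)
The row with r = 1 (the gcd) gives the Bezout coefficients s = 7, t = -94.
Result: 497 · (7) + 37 · (-94) = 1.

gcd(497, 37) = 1; s = 7, t = -94 (check: 497·7 + 37·(-94) = 1).


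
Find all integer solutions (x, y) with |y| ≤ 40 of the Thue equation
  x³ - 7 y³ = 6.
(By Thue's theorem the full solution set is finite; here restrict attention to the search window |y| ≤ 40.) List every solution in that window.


The equation is x³ - 7y³ = 6. For fixed y, x³ = 7·y³ + 6, so a solution requires the RHS to be a perfect cube.
Strategy: iterate y from -40 to 40, compute RHS = 7·y³ + 6, and check whether it is a (positive or negative) perfect cube.
Check small values of y:
  y = 0: RHS = 6 is not a perfect cube.
  y = 1: RHS = 13 is not a perfect cube.
  y = -1: RHS = -1 = (-1)³ ⇒ x = -1 works.
  y = 2: RHS = 62 is not a perfect cube.
  y = -2: RHS = -50 is not a perfect cube.
  y = 3: RHS = 195 is not a perfect cube.
  y = -3: RHS = -183 is not a perfect cube.
Continuing the search up to |y| = 40 finds no further solutions beyond those listed.
Collected solutions: (-1, -1).

Solutions (with |y| ≤ 40): (-1, -1).


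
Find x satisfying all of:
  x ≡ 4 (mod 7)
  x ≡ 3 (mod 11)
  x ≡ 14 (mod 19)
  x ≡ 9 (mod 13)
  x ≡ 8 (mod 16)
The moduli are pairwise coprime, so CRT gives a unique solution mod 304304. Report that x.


Product of moduli M = 7 · 11 · 19 · 13 · 16 = 304304.
Merge one congruence at a time:
  Start: x ≡ 4 (mod 7).
  Combine with x ≡ 3 (mod 11); new modulus lcm = 77.
    Write x = 4 + 7·t and substitute into x ≡ 3 (mod 11): 7·t ≡ 3 − 4 = -1 (mod 11).
    Reduce coefficients mod 11: 7·t ≡ 10 (mod 11).
    The inverse of 7 mod 11 is 8 (since 7·8 = 56 = 5·11 + 1), so t ≡ 8·10 = 80 ≡ 3 (mod 11).
    Then x = 4 + 7·3 = 25, valid modulo lcm(7, 11) = 77: x ≡ 25 (mod 77).
  Combine with x ≡ 14 (mod 19); new modulus lcm = 1463.
    Write x = 25 + 77·t and substitute into x ≡ 14 (mod 19): 77·t ≡ 14 − 25 = -11 (mod 19).
    Reduce coefficients mod 19: 1·t ≡ 8 (mod 19).
    So t ≡ 8 (mod 19).
    Then x = 25 + 77·8 = 641, valid modulo lcm(77, 19) = 1463: x ≡ 641 (mod 1463).
  Combine with x ≡ 9 (mod 13); new modulus lcm = 19019.
    Write x = 641 + 1463·t and substitute into x ≡ 9 (mod 13): 1463·t ≡ 9 − 641 = -632 (mod 13).
    Reduce coefficients mod 13: 7·t ≡ 5 (mod 13).
    The inverse of 7 mod 13 is 2 (since 7·2 = 14 = 1·13 + 1), so t ≡ 2·5 = 10 ≡ 10 (mod 13).
    Then x = 641 + 1463·10 = 15271, valid modulo lcm(1463, 13) = 19019: x ≡ 15271 (mod 19019).
  Combine with x ≡ 8 (mod 16); new modulus lcm = 304304.
    Write x = 15271 + 19019·t and substitute into x ≡ 8 (mod 16): 19019·t ≡ 8 − 15271 = -15263 (mod 16).
    Reduce coefficients mod 16: 11·t ≡ 1 (mod 16).
    The inverse of 11 mod 16 is 3 (since 11·3 = 33 = 2·16 + 1), so t ≡ 3·1 = 3 ≡ 3 (mod 16).
    Then x = 15271 + 19019·3 = 72328, valid modulo lcm(19019, 16) = 304304: x ≡ 72328 (mod 304304).
Verify against each original: 72328 mod 7 = 4, 72328 mod 11 = 3, 72328 mod 19 = 14, 72328 mod 13 = 9, 72328 mod 16 = 8.

x ≡ 72328 (mod 304304).


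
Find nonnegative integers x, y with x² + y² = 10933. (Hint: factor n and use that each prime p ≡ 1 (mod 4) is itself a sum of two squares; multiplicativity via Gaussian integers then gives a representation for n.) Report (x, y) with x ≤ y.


Step 1: Factor n = 10933 = 13 · 29^2.
Step 2: Check the mod-4 condition on each prime factor: 13 ≡ 1 (mod 4), exponent 1; 29 ≡ 1 (mod 4), exponent 2.
All primes ≡ 3 (mod 4) appear to even exponent (or don't appear), so by the two-squares theorem n IS expressible as a sum of two squares.
Step 3: Build a representation. Here n = 13 · 29 · 29 is a product of primes ≡ 1 (mod 4). Each prime p ≡ 1 (mod 4) is itself a sum of two squares; find a² by testing p − a² for a perfect square:
  13: 13 − 1² = 12, 13 − 2² = 9 = 3² ⇒ 13 = 2² + 3².
  29: 29 − 1² = 28, 29 − 2² = 25 = 5² ⇒ 29 = 2² + 5².
  Combine using the Brahmagupta–Fibonacci identity (a² + b²)(c² + d²) = (ac − bd)² + (ad + bc)² = (ac + bd)² + (ad − bc)²:
  13 · 29 = 377: from (2² + 3²)(2² + 5²), take (2·2 − 3·5, 2·5 + 3·2) = (4 − 15, 10 + 6) = (-11, 16); dropping signs (only squares matter) gives (11, 16); check 11² + 16² = 121 + 256 = 377 ✓.
  377 · 29 = 10933: from (11² + 16²)(2² + 5²), take (11·2 − 16·5, 11·5 + 16·2) = (22 − 80, 55 + 32) = (-58, 87); dropping signs (only squares matter) gives (58, 87); check 58² + 87² = 3364 + 7569 = 10933 ✓.
Step 4: Order so x ≤ y and verify: 58² + 87² = 3364 + 7569 = 10933 = n. ✓

n = 10933 = 58² + 87² (one valid representation with x ≤ y).


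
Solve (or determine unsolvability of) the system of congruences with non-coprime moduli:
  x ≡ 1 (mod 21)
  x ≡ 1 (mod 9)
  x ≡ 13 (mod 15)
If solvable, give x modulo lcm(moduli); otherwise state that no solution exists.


Moduli 21, 9, 15 are not pairwise coprime, so CRT works modulo lcm(m_i) when all pairwise compatibility conditions hold.
Pairwise compatibility: gcd(m_i, m_j) must divide a_i - a_j for every pair.
Merge one congruence at a time:
  Start: x ≡ 1 (mod 21).
  Combine with x ≡ 1 (mod 9): gcd(21, 9) = 3; 1 - 1 = 0, which IS divisible by 3, so compatible.
    Write x = 1 + 21·t and substitute into x ≡ 1 (mod 9): 21·t ≡ 1 − 1 = 0 (mod 9).
    Divide the congruence (and modulus) by g = 3: 7·t ≡ 0 (mod 3).
    Reduce coefficients mod 3: 1·t ≡ 0 (mod 3).
    So t ≡ 0 (mod 3).
    Then x = 1 + 21·0 = 1, valid modulo lcm(21, 9) = 63: x ≡ 1 (mod 63).
  Combine with x ≡ 13 (mod 15): gcd(63, 15) = 3; 13 - 1 = 12, which IS divisible by 3, so compatible.
    Write x = 1 + 63·t and substitute into x ≡ 13 (mod 15): 63·t ≡ 13 − 1 = 12 (mod 15).
    Divide the congruence (and modulus) by g = 3: 21·t ≡ 4 (mod 5).
    Reduce coefficients mod 5: 1·t ≡ 4 (mod 5).
    So t ≡ 4 (mod 5).
    Then x = 1 + 63·4 = 253, valid modulo lcm(63, 15) = 315: x ≡ 253 (mod 315).
Verify: 253 mod 21 = 1, 253 mod 9 = 1, 253 mod 15 = 13.

x ≡ 253 (mod 315).


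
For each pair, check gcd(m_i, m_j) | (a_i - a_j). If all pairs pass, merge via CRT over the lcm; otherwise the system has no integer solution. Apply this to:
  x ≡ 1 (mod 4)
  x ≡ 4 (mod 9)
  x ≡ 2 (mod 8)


Moduli 4, 9, 8 are not pairwise coprime, so CRT works modulo lcm(m_i) when all pairwise compatibility conditions hold.
Pairwise compatibility: gcd(m_i, m_j) must divide a_i - a_j for every pair.
Merge one congruence at a time:
  Start: x ≡ 1 (mod 4).
  Combine with x ≡ 4 (mod 9): gcd(4, 9) = 1; 4 - 1 = 3, which IS divisible by 1, so compatible.
    Write x = 1 + 4·t and substitute into x ≡ 4 (mod 9): 4·t ≡ 4 − 1 = 3 (mod 9).
    The inverse of 4 mod 9 is 7 (since 4·7 = 28 = 3·9 + 1), so t ≡ 7·3 = 21 ≡ 3 (mod 9).
    Then x = 1 + 4·3 = 13, valid modulo lcm(4, 9) = 36: x ≡ 13 (mod 36).
  Combine with x ≡ 2 (mod 8): gcd(36, 8) = 4, and 2 - 13 = -11 is NOT divisible by 4.
    ⇒ system is inconsistent (no integer solution).

No solution (the system is inconsistent).


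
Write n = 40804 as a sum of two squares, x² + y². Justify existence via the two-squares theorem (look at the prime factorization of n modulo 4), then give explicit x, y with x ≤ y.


Step 1: Factor n = 40804 = 2^2 · 101^2.
Step 2: Check the mod-4 condition on each prime factor: 2 = 2 (special); 101 ≡ 1 (mod 4), exponent 2.
All primes ≡ 3 (mod 4) appear to even exponent (or don't appear), so by the two-squares theorem n IS expressible as a sum of two squares.
Step 3: Build a representation. Group n = k² · m with k = 2 and m = 101 · 101 = 10201 (a product of primes ≡ 1 (mod 4)); a representation of m scales to one of n via (k·x)² + (k·y)² = k²(x² + y²). Each prime p ≡ 1 (mod 4) is itself a sum of two squares; find a² by testing p − a² for a perfect square:
  101: 101 − 1² = 100 = 10² ⇒ 101 = 1² + 10².
  Combine using the Brahmagupta–Fibonacci identity (a² + b²)(c² + d²) = (ac − bd)² + (ad + bc)² = (ac + bd)² + (ad − bc)²:
  101 · 101 = 10201: from (1² + 10²)(1² + 10²), take (1·1 − 10·10, 1·10 + 10·1) = (1 − 100, 10 + 10) = (-99, 20); dropping signs (only squares matter) gives (99, 20); check 99² + 20² = 9801 + 400 = 10201 ✓.
  Scale by k = 2: (2·99, 2·20) = (198, 40).
Step 4: Order so x ≤ y and verify: 40² + 198² = 1600 + 39204 = 40804 = n. ✓

n = 40804 = 40² + 198² (one valid representation with x ≤ y).


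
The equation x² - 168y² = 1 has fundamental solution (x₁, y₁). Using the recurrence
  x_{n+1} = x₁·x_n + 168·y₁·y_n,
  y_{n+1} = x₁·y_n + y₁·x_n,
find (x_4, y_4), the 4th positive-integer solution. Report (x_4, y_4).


Step 1: Find the fundamental solution (x₁, y₁) of x² - 168y² = 1.
  Expand √168 as a continued fraction. a₀ = ⌊√168⌋ = 12; iterate m_{k+1} = d_k·a_k − m_k, d_{k+1} = (168 − m_{k+1}²)/d_k, a_{k+1} = ⌊(a₀ + m_{k+1})/d_{k+1}⌋ (starting m₀ = 0, d₀ = 1), with convergents p_k = a_k·p_{k-1} + p_{k-2}, q_k = a_k·q_{k-1} + q_{k-2} (p₋₁ = 1, q₋₁ = 0):
  k = 0: a₀ = 12; p₀/q₀ = 12/1; p₀² − 168·q₀² = 144 − 168 = -24.
  k = 1: m = 12, d = 24, a = ⌊(12 + 12)/24⌋ = 1; p/q = (1·12 + 1)/(1·1 + 0) = 13/1; p² − 168·q² = 169 − 168 = 1.
  The first convergent with p² − 168·q² = 1 gives the fundamental solution (x₁, y₁) = (13, 1).
Step 2: Apply the recurrence (x_{n+1}, y_{n+1}) = (x₁x_n + 168y₁y_n, x₁y_n + y₁x_n) repeatedly.
  From (x_1, y_1) = (13, 1): x_2 = 13·13 + 168·1·1 = 337; y_2 = 13·1 + 1·13 = 26.
  From (x_2, y_2) = (337, 26): x_3 = 13·337 + 168·1·26 = 8749; y_3 = 13·26 + 1·337 = 675.
  From (x_3, y_3) = (8749, 675): x_4 = 13·8749 + 168·1·675 = 227137; y_4 = 13·675 + 1·8749 = 17524.
Step 3: Verify x_4² - 168·y_4² = 51591216769 - 51591216768 = 1 (should be 1). ✓

(x_1, y_1) = (13, 1); (x_4, y_4) = (227137, 17524).


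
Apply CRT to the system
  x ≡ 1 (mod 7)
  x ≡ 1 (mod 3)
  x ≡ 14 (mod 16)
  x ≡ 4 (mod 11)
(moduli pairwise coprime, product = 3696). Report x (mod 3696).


Product of moduli M = 7 · 3 · 16 · 11 = 3696.
Merge one congruence at a time:
  Start: x ≡ 1 (mod 7).
  Combine with x ≡ 1 (mod 3); new modulus lcm = 21.
    Write x = 1 + 7·t and substitute into x ≡ 1 (mod 3): 7·t ≡ 1 − 1 = 0 (mod 3).
    Reduce coefficients mod 3: 1·t ≡ 0 (mod 3).
    So t ≡ 0 (mod 3).
    Then x = 1 + 7·0 = 1, valid modulo lcm(7, 3) = 21: x ≡ 1 (mod 21).
  Combine with x ≡ 14 (mod 16); new modulus lcm = 336.
    Write x = 1 + 21·t and substitute into x ≡ 14 (mod 16): 21·t ≡ 14 − 1 = 13 (mod 16).
    Reduce coefficients mod 16: 5·t ≡ 13 (mod 16).
    The inverse of 5 mod 16 is 13 (since 5·13 = 65 = 4·16 + 1), so t ≡ 13·13 = 169 ≡ 9 (mod 16).
    Then x = 1 + 21·9 = 190, valid modulo lcm(21, 16) = 336: x ≡ 190 (mod 336).
  Combine with x ≡ 4 (mod 11); new modulus lcm = 3696.
    Write x = 190 + 336·t and substitute into x ≡ 4 (mod 11): 336·t ≡ 4 − 190 = -186 (mod 11).
    Reduce coefficients mod 11: 6·t ≡ 1 (mod 11).
    The inverse of 6 mod 11 is 2 (since 6·2 = 12 = 1·11 + 1), so t ≡ 2·1 = 2 ≡ 2 (mod 11).
    Then x = 190 + 336·2 = 862, valid modulo lcm(336, 11) = 3696: x ≡ 862 (mod 3696).
Verify against each original: 862 mod 7 = 1, 862 mod 3 = 1, 862 mod 16 = 14, 862 mod 11 = 4.

x ≡ 862 (mod 3696).


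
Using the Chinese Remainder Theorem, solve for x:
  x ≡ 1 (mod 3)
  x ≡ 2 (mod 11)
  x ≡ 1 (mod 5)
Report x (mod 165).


Moduli 3, 11, 5 are pairwise coprime; by CRT there is a unique solution modulo M = 3 · 11 · 5 = 165.
Solve pairwise, accumulating the modulus:
  Start with x ≡ 1 (mod 3).
  Combine with x ≡ 2 (mod 11): since gcd(3, 11) = 1, we get a unique residue mod 33.
    Write x = 1 + 3·t and substitute into x ≡ 2 (mod 11): 3·t ≡ 2 − 1 = 1 (mod 11).
    The inverse of 3 mod 11 is 4 (since 3·4 = 12 = 1·11 + 1), so t ≡ 4·1 = 4 ≡ 4 (mod 11).
    Then x = 1 + 3·4 = 13, valid modulo lcm(3, 11) = 33: x ≡ 13 (mod 33).
  Combine with x ≡ 1 (mod 5): since gcd(33, 5) = 1, we get a unique residue mod 165.
    Write x = 13 + 33·t and substitute into x ≡ 1 (mod 5): 33·t ≡ 1 − 13 = -12 (mod 5).
    Reduce coefficients mod 5: 3·t ≡ 3 (mod 5).
    The inverse of 3 mod 5 is 2 (since 3·2 = 6 = 1·5 + 1), so t ≡ 2·3 = 6 ≡ 1 (mod 5).
    Then x = 13 + 33·1 = 46, valid modulo lcm(33, 5) = 165: x ≡ 46 (mod 165).
Verify: 46 mod 3 = 1 ✓, 46 mod 11 = 2 ✓, 46 mod 5 = 1 ✓.

x ≡ 46 (mod 165).


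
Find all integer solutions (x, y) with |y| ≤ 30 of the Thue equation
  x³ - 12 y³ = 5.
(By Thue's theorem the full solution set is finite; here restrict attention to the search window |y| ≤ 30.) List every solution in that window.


The equation is x³ - 12y³ = 5. For fixed y, x³ = 12·y³ + 5, so a solution requires the RHS to be a perfect cube.
Strategy: iterate y from -30 to 30, compute RHS = 12·y³ + 5, and check whether it is a (positive or negative) perfect cube.
Check small values of y:
  y = 0: RHS = 5 is not a perfect cube.
  y = 1: RHS = 17 is not a perfect cube.
  y = -1: RHS = -7 is not a perfect cube.
  y = 2: RHS = 101 is not a perfect cube.
  y = -2: RHS = -91 is not a perfect cube.
  y = 3: RHS = 329 is not a perfect cube.
  y = -3: RHS = -319 is not a perfect cube.
Continuing the search up to |y| = 30 finds no solutions either.
No (x, y) in the scanned range satisfies the equation.

No integer solutions with |y| ≤ 30.


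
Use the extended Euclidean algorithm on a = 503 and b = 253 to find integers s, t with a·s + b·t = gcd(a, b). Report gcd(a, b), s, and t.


Euclidean algorithm on (503, 253) — divide until remainder is 0:
  503 = 1 · 253 + 250
  253 = 1 · 250 + 3
  250 = 83 · 3 + 1
  3 = 3 · 1 + 0
gcd(503, 253) = 1.
Track Bezout coefficients alongside the remainders: start with r₀ = 503 = a·1 + b·0 (s = 1, t = 0) and r₁ = 253 = a·0 + b·1 (s = 0, t = 1); each new remainder r_{k+1} = r_{k-1} − q_k·r_k inherits s_{k+1} = s_{k-1} − q_k·s_k, t_{k+1} = t_{k-1} − q_k·t_k, so r_k = a·s_k + b·t_k at every step:
  q = 1: r = 250, s = 1 − 1·0 = 1, t = 0 − 1·1 = -1  (check: 503·1 + 253·(-1) = 250)
  q = 1: r = 3, s = 0 − 1·1 = -1, t = 1 − 1·(-1) = 2  (check: 503·(-1) + 253·2 = 3)
  q = 83: r = 1, s = 1 − 83·(-1) = 84, t = -1 − 83·2 = -167  (check: 503·84 + 253·(-167) = 1)
The row with r = 1 (the gcd) gives the Bezout coefficients s = 84, t = -167.
Result: 503 · (84) + 253 · (-167) = 1.

gcd(503, 253) = 1; s = 84, t = -167 (check: 503·84 + 253·(-167) = 1).


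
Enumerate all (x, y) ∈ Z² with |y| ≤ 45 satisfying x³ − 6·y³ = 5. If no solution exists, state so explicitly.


The equation is x³ - 6y³ = 5. For fixed y, x³ = 6·y³ + 5, so a solution requires the RHS to be a perfect cube.
Strategy: iterate y from -45 to 45, compute RHS = 6·y³ + 5, and check whether it is a (positive or negative) perfect cube.
Check small values of y:
  y = 0: RHS = 5 is not a perfect cube.
  y = 1: RHS = 11 is not a perfect cube.
  y = -1: RHS = -1 = (-1)³ ⇒ x = -1 works.
  y = 2: RHS = 53 is not a perfect cube.
  y = -2: RHS = -43 is not a perfect cube.
  y = 3: RHS = 167 is not a perfect cube.
  y = -3: RHS = -157 is not a perfect cube.
Continuing the search up to |y| = 45 finds no further solutions beyond those listed.
Collected solutions: (-1, -1).

Solutions (with |y| ≤ 45): (-1, -1).


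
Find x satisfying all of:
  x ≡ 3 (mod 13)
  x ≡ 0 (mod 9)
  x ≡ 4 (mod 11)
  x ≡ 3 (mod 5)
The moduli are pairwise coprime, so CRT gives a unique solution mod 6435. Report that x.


Product of moduli M = 13 · 9 · 11 · 5 = 6435.
Merge one congruence at a time:
  Start: x ≡ 3 (mod 13).
  Combine with x ≡ 0 (mod 9); new modulus lcm = 117.
    Write x = 3 + 13·t and substitute into x ≡ 0 (mod 9): 13·t ≡ 0 − 3 = -3 (mod 9).
    Reduce coefficients mod 9: 4·t ≡ 6 (mod 9).
    The inverse of 4 mod 9 is 7 (since 4·7 = 28 = 3·9 + 1), so t ≡ 7·6 = 42 ≡ 6 (mod 9).
    Then x = 3 + 13·6 = 81, valid modulo lcm(13, 9) = 117: x ≡ 81 (mod 117).
  Combine with x ≡ 4 (mod 11); new modulus lcm = 1287.
    Write x = 81 + 117·t and substitute into x ≡ 4 (mod 11): 117·t ≡ 4 − 81 = -77 (mod 11).
    Reduce coefficients mod 11: 7·t ≡ 0 (mod 11).
    The inverse of 7 mod 11 is 8 (since 7·8 = 56 = 5·11 + 1), so t ≡ 8·0 = 0 ≡ 0 (mod 11).
    Then x = 81 + 117·0 = 81, valid modulo lcm(117, 11) = 1287: x ≡ 81 (mod 1287).
  Combine with x ≡ 3 (mod 5); new modulus lcm = 6435.
    Write x = 81 + 1287·t and substitute into x ≡ 3 (mod 5): 1287·t ≡ 3 − 81 = -78 (mod 5).
    Reduce coefficients mod 5: 2·t ≡ 2 (mod 5).
    The inverse of 2 mod 5 is 3 (since 2·3 = 6 = 1·5 + 1), so t ≡ 3·2 = 6 ≡ 1 (mod 5).
    Then x = 81 + 1287·1 = 1368, valid modulo lcm(1287, 5) = 6435: x ≡ 1368 (mod 6435).
Verify against each original: 1368 mod 13 = 3, 1368 mod 9 = 0, 1368 mod 11 = 4, 1368 mod 5 = 3.

x ≡ 1368 (mod 6435).
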